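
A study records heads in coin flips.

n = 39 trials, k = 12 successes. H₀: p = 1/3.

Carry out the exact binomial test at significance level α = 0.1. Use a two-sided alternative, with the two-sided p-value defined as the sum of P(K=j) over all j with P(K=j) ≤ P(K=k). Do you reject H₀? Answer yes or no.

reject H₀: no

Exact binomial: n=39, k=12, p₀=1/3=0.3333
P(X=j) = C(n,j)·p₀^j·(1−p₀)^(n−j); p = Σ P(X=j) over j with P(X=j) ≤ P(X=12)
p-value (two-sided) = 0.86550
At α=0.1: p ≥ α → fail to reject H₀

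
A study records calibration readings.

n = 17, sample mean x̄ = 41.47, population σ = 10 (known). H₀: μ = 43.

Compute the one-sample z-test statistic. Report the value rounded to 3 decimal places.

SE = σ/√n = 10/√17 = 2.4254
z = (x̄−μ₀)/SE = (41.47−43)/2.4254 = -0.6308

test statistic = -0.631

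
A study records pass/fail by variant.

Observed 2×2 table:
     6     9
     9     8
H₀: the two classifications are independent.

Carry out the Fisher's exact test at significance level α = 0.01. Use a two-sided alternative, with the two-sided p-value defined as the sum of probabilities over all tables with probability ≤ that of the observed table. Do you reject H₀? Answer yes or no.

reject H₀: no

Margins: r₁=15, r₂=17, c₁=15, c₂=17, n=32
p_obs = C(15,6)·C(17,9)/C(32,15); sum pmf over tables with pmf ≤ p_obs
p-value (two-sided) = 0.50226
At α=0.01: p ≥ α → fail to reject H₀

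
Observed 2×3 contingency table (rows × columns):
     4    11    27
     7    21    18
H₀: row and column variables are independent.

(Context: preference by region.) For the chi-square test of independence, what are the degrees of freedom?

df = (r−1)(c−1) = (2−1)·(3−1) = 2

degrees of freedom = 2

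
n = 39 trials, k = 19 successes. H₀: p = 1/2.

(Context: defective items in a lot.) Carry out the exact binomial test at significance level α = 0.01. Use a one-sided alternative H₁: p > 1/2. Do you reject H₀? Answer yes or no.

reject H₀: no

Exact binomial: n=39, k=19, p₀=1/2=0.5000
P(X≥19) from Σ C(n,i)·p₀^i·(1−p₀)^(n−i)
p-value (one-sided, H₁ greater) = 0.62537
At α=0.01: p ≥ α → fail to reject H₀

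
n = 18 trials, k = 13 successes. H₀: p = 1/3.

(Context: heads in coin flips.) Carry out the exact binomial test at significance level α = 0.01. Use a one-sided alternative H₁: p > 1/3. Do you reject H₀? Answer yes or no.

reject H₀: yes

Exact binomial: n=18, k=13, p₀=1/3=0.3333
P(X≥13) from Σ C(n,i)·p₀^i·(1−p₀)^(n−i)
p-value (one-sided, H₁ greater) = 0.00085
At α=0.01: p < α → reject H₀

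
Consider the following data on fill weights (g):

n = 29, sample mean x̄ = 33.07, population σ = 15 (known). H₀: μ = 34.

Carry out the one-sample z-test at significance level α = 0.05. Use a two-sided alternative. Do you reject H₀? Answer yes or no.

reject H₀: no

SE = σ/√n = 15/√29 = 2.7854
z = (x̄−μ₀)/SE = (33.07−34)/2.7854 = -0.3339
p-value (two-sided) = 0.73847
At α=0.05: p ≥ α → fail to reject H₀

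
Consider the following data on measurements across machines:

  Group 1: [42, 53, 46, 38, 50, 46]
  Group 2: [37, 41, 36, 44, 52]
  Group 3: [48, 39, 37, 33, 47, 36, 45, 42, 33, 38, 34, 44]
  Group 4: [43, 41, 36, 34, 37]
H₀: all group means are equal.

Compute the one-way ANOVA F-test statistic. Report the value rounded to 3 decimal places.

test statistic = 2.391

Group means [45.83, 42.00, 39.67, 38.20], grand mean 41.143
SSB = Σnᵢ(x̄ᵢ−x̄)² = 205.129; SSW = ΣΣ(x−x̄ᵢ)² = 686.300
MSB = 205.129/3 = 68.3762; MSW = 686.300/24 = 28.5958
F = MSB/MSW = 2.3911
df = (3, 24)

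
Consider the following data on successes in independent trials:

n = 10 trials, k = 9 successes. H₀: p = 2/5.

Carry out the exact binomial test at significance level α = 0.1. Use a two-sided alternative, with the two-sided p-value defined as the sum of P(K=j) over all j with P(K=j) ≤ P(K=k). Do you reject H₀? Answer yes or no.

reject H₀: yes

Exact binomial: n=10, k=9, p₀=2/5=0.4000
P(X=j) = C(n,j)·p₀^j·(1−p₀)^(n−j); p = Σ P(X=j) over j with P(X=j) ≤ P(X=9)
p-value (two-sided) = 0.00168
At α=0.1: p < α → reject H₀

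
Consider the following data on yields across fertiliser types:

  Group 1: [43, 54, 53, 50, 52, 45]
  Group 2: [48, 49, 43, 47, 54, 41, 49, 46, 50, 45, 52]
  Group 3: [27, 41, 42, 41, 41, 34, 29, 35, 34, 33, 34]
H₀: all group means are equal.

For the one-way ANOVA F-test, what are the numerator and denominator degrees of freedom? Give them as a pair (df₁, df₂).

k = 3 groups, N = 28 total
df = (k−1, N−k) = (3−1, 28−3) = (2, 25)

degrees of freedom = [2, 25]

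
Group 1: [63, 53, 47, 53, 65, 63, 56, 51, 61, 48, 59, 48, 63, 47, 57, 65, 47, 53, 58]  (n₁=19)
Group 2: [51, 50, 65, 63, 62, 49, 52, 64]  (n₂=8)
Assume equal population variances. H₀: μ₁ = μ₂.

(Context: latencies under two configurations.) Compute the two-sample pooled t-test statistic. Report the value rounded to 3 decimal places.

x̄₁=55.632, s₁=6.534, n₁=19
x̄₂=57.000, s₂=7.051, n₂=8
s_p² = [18·6.534² + 7·7.051²]/25 = 44.6568
SE = √(s_p²·(1/19+1/8)) = 2.8165
t = (55.632−57.000)/2.8165 = -0.4859
df = 25

test statistic = -0.486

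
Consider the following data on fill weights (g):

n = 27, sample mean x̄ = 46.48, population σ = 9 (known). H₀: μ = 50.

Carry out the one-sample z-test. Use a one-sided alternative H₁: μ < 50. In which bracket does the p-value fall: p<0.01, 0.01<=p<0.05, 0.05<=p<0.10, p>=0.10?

SE = σ/√n = 9/√27 = 1.7321
z = (x̄−μ₀)/SE = (46.48−50)/1.7321 = -2.0323
p-value (one-sided, H₁ less) = 0.02106
→ bracket: 0.01<=p<0.05

p-value bracket: 0.01<=p<0.05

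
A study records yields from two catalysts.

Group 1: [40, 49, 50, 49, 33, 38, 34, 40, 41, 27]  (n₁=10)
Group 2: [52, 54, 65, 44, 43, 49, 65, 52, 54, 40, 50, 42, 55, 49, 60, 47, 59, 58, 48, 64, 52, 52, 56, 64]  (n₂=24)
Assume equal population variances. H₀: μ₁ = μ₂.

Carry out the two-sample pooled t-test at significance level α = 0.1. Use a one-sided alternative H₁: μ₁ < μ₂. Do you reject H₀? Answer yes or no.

reject H₀: yes

x̄₁=40.100, s₁=7.608, n₁=10
x̄₂=53.083, s₂=7.318, n₂=24
s_p² = [9·7.608² + 23·7.318²]/32 = 54.7729
SE = √(s_p²·(1/10+1/24)) = 2.7856
t = (40.100−53.083)/2.7856 = -4.6609
df = 32
p-value (one-sided, H₁ less) = 0.00003
At α=0.1: p < α → reject H₀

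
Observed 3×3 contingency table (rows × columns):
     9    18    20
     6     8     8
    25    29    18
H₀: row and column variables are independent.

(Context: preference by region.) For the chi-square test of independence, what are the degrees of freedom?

df = (r−1)(c−1) = (3−1)·(3−1) = 4

degrees of freedom = 4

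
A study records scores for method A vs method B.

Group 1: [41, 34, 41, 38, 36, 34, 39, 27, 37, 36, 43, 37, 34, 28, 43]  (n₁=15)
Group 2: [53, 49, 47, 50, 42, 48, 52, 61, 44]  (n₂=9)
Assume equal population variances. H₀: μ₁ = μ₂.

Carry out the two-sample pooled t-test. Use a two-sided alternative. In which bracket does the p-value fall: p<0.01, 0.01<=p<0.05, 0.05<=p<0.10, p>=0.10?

p-value bracket: p<0.01

x̄₁=36.533, s₁=4.749, n₁=15
x̄₂=49.556, s₂=5.548, n₂=9
s_p² = [14·4.749² + 8·5.548²]/22 = 25.5434
SE = √(s_p²·(1/15+1/9)) = 2.1310
t = (36.533−49.556)/2.1310 = -6.1109
df = 22
p-value (two-sided) = 0.00000
→ bracket: p<0.01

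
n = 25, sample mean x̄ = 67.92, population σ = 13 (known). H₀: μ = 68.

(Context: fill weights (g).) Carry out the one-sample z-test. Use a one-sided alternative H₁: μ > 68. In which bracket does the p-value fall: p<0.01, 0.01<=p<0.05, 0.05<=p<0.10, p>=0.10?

SE = σ/√n = 13/√25 = 2.6000
z = (x̄−μ₀)/SE = (67.92−68)/2.6000 = -0.0308
p-value (one-sided, H₁ greater) = 0.51227
→ bracket: p>=0.10

p-value bracket: p>=0.10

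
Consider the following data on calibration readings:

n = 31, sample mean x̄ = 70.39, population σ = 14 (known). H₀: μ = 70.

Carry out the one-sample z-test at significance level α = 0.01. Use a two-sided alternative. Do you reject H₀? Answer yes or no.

reject H₀: no

SE = σ/√n = 14/√31 = 2.5145
z = (x̄−μ₀)/SE = (70.39−70)/2.5145 = 0.1551
p-value (two-sided) = 0.87674
At α=0.01: p ≥ α → fail to reject H₀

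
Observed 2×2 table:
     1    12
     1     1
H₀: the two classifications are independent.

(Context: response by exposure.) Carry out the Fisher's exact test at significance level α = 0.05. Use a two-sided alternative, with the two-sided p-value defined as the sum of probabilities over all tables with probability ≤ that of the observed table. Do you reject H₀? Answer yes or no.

reject H₀: no

Margins: r₁=13, r₂=2, c₁=2, c₂=13, n=15
p_obs = C(13,1)·C(2,1)/C(15,2); sum pmf over tables with pmf ≤ p_obs
p-value (two-sided) = 0.25714
At α=0.05: p ≥ α → fail to reject H₀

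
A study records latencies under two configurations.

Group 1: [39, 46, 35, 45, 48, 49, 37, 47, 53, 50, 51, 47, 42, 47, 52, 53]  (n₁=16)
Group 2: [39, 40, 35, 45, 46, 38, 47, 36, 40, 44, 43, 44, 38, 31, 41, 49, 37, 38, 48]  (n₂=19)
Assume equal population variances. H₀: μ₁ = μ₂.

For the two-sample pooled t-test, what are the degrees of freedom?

degrees of freedom = 33

df = n₁ + n₂ − 2 = 16 + 19 − 2 = 33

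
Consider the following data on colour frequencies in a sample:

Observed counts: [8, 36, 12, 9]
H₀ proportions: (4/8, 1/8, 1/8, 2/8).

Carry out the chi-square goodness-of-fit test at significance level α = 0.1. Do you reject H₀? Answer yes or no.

reject H₀: yes

n = 65; E_i = n·p_i = [32.50, 8.12, 8.12, 16.25]
χ² = (8−32.50)²/32.50 + (36−8.12)²/8.12 + (12−8.12)²/8.12 + (9−16.25)²/16.25 = 119.1846
df = 3
p-value (upper-tail) = 0.00000
At α=0.1: p < α → reject H₀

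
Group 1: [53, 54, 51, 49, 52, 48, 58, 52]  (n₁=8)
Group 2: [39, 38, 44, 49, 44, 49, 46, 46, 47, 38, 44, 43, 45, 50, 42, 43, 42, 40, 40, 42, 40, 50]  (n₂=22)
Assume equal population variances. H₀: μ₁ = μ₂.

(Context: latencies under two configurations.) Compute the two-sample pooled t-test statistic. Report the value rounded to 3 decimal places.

test statistic = 5.675

x̄₁=52.125, s₁=3.091, n₁=8
x̄₂=43.682, s₂=3.759, n₂=22
s_p² = [7·3.091² + 21·3.759²]/28 = 12.9874
SE = √(s_p²·(1/8+1/22)) = 1.4879
t = (52.125−43.682)/1.4879 = 5.6747
df = 28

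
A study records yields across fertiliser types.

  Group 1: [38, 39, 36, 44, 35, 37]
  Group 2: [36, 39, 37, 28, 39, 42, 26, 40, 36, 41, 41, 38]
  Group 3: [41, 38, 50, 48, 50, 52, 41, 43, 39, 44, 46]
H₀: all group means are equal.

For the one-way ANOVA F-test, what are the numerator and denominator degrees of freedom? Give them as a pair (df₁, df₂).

k = 3 groups, N = 29 total
df = (k−1, N−k) = (3−1, 29−3) = (2, 26)

degrees of freedom = [2, 26]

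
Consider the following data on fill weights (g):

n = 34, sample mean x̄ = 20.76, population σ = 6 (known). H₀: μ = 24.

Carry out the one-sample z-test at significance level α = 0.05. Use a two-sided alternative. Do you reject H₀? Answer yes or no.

SE = σ/√n = 6/√34 = 1.0290
z = (x̄−μ₀)/SE = (20.76−24)/1.0290 = -3.1487
p-value (two-sided) = 0.00164
At α=0.05: p < α → reject H₀

reject H₀: yes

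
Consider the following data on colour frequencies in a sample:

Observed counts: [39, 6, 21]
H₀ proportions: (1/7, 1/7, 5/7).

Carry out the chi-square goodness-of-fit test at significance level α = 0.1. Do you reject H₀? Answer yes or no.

n = 66; E_i = n·p_i = [9.43, 9.43, 47.14]
χ² = (39−9.43)²/9.43 + (6−9.43)²/9.43 + (21−47.14)²/47.14 = 108.4909
df = 2
p-value (upper-tail) = 0.00000
At α=0.1: p < α → reject H₀

reject H₀: yes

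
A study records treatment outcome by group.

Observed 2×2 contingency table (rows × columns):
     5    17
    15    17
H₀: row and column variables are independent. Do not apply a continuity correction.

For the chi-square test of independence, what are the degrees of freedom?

degrees of freedom = 1

df = (r−1)(c−1) = (2−1)·(2−1) = 1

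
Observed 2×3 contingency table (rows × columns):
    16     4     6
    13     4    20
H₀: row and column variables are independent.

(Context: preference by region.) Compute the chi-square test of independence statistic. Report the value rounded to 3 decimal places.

Row totals [26, 37], col totals [29, 8, 26], n=63
χ² = (16−11.97)²/11.97 + (4−3.30)²/3.30 + (6−10.73)²/10.73 + (13−17.03)²/17.03 + (4−4.70)²/4.70 + (20−15.27)²/15.27 = 6.1146
df = 2

test statistic = 6.115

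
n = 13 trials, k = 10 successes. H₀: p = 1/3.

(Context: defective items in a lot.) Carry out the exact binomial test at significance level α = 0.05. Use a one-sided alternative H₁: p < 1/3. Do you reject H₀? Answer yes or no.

Exact binomial: n=13, k=10, p₀=1/3=0.3333
P(X≤10) from Σ C(n,i)·p₀^i·(1−p₀)^(n−i)
p-value (one-sided, H₁ less) = 0.99979
At α=0.05: p ≥ α → fail to reject H₀

reject H₀: no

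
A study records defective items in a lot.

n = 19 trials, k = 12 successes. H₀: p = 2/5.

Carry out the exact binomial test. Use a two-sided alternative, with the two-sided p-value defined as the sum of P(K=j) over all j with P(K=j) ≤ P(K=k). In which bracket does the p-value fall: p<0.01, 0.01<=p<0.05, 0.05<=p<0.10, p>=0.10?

p-value bracket: 0.05<=p<0.10

Exact binomial: n=19, k=12, p₀=2/5=0.4000
P(X=j) = C(n,j)·p₀^j·(1−p₀)^(n−j); p = Σ P(X=j) over j with P(X=j) ≤ P(X=12)
p-value (two-sided) = 0.05819
→ bracket: 0.05<=p<0.10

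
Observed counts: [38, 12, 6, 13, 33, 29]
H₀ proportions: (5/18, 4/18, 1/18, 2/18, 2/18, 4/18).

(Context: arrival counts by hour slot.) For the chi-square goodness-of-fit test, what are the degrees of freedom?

degrees of freedom = 5

df = k − 1 = 6 − 1 = 5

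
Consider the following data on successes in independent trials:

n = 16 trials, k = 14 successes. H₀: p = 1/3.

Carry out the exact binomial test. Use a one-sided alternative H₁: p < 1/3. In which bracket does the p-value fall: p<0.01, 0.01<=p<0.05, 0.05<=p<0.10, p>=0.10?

p-value bracket: p>=0.10

Exact binomial: n=16, k=14, p₀=1/3=0.3333
P(X≤14) from Σ C(n,i)·p₀^i·(1−p₀)^(n−i)
p-value (one-sided, H₁ less) = 1.00000
→ bracket: p>=0.10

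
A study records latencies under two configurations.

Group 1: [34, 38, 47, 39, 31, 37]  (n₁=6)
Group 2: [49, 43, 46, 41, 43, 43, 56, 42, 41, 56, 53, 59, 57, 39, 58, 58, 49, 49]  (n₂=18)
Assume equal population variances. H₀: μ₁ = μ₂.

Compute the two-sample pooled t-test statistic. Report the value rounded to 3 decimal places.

test statistic = -3.600

x̄₁=37.667, s₁=5.428, n₁=6
x̄₂=49.000, s₂=7.004, n₂=18
s_p² = [5·5.428² + 17·7.004²]/22 = 44.6061
SE = √(s_p²·(1/6+1/18)) = 3.1484
t = (37.667−49.000)/3.1484 = -3.5997
df = 22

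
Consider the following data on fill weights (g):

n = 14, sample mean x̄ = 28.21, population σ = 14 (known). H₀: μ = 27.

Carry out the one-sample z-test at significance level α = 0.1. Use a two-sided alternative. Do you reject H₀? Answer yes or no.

SE = σ/√n = 14/√14 = 3.7417
z = (x̄−μ₀)/SE = (28.21−27)/3.7417 = 0.3234
p-value (two-sided) = 0.74640
At α=0.1: p ≥ α → fail to reject H₀

reject H₀: no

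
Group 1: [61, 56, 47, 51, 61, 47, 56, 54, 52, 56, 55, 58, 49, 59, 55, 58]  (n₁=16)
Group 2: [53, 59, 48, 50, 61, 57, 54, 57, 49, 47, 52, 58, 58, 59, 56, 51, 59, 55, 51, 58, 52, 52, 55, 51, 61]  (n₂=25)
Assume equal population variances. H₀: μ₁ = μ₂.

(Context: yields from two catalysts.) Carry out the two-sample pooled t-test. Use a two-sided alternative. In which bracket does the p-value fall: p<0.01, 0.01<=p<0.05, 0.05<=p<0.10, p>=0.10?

x̄₁=54.688, s₁=4.453, n₁=16
x̄₂=54.520, s₂=4.104, n₂=25
s_p² = [15·4.453² + 24·4.104²]/39 = 17.9917
SE = √(s_p²·(1/16+1/25)) = 1.3580
t = (54.688−54.520)/1.3580 = 0.1233
df = 39
p-value (two-sided) = 0.90247
→ bracket: p>=0.10

p-value bracket: p>=0.10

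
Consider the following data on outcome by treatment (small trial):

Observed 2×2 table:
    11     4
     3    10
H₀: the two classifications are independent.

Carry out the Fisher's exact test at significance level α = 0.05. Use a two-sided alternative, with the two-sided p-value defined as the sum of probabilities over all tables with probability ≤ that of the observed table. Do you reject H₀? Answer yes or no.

Margins: r₁=15, r₂=13, c₁=14, c₂=14, n=28
p_obs = C(15,11)·C(13,3)/C(28,14); sum pmf over tables with pmf ≤ p_obs
p-value (two-sided) = 0.02130
At α=0.05: p < α → reject H₀

reject H₀: yes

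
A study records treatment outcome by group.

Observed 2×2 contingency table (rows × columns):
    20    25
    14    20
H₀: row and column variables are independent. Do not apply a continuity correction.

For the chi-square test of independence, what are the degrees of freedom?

df = (r−1)(c−1) = (2−1)·(2−1) = 1

degrees of freedom = 1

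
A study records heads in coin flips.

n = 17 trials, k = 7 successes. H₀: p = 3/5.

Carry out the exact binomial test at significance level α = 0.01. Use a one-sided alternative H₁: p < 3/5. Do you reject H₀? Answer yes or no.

reject H₀: no

Exact binomial: n=17, k=7, p₀=3/5=0.6000
P(X≤7) from Σ C(n,i)·p₀^i·(1−p₀)^(n−i)
p-value (one-sided, H₁ less) = 0.09190
At α=0.01: p ≥ α → fail to reject H₀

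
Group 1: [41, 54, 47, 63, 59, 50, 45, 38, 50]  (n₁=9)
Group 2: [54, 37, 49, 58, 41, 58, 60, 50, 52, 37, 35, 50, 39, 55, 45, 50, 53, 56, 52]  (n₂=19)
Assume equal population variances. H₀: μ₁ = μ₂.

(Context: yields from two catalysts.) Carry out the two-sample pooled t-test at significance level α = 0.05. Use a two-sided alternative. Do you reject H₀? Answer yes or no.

reject H₀: no

x̄₁=49.667, s₁=8.093, n₁=9
x̄₂=49.000, s₂=7.796, n₂=19
s_p² = [8·8.093² + 18·7.796²]/26 = 62.2308
SE = √(s_p²·(1/9+1/19)) = 3.1922
t = (49.667−49.000)/3.1922 = 0.2088
df = 26
p-value (two-sided) = 0.83620
At α=0.05: p ≥ α → fail to reject H₀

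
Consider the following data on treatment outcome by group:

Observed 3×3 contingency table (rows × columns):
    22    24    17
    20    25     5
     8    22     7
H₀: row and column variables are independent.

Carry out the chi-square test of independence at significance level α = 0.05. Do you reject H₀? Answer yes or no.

reject H₀: no

Row totals [63, 50, 37], col totals [50, 71, 29], n=150
χ² = (22−21.00)²/21.00 + (24−29.82)²/29.82 + (17−12.18)²/12.18 + (20−16.67)²/16.67 + (25−23.67)²/23.67 + (5−9.67)²/9.67 + (8−12.33)²/12.33 + (22−17.51)²/17.51 + (7−7.15)²/7.15 = 8.7608
df = 4
p-value (upper-tail) = 0.06736
At α=0.05: p ≥ α → fail to reject H₀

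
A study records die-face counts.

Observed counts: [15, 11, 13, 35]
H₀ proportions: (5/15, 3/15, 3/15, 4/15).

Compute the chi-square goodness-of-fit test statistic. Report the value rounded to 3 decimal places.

n = 74; E_i = n·p_i = [24.67, 14.80, 14.80, 19.73]
χ² = (15−24.67)²/24.67 + (11−14.80)²/14.80 + (13−14.80)²/14.80 + (35−19.73)²/19.73 = 16.7939
df = 3

test statistic = 16.794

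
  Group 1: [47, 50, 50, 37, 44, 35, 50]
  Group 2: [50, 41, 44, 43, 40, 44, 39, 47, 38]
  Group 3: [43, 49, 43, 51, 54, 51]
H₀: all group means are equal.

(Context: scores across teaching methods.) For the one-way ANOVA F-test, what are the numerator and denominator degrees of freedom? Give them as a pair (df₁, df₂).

k = 3 groups, N = 22 total
df = (k−1, N−k) = (3−1, 22−3) = (2, 19)

degrees of freedom = [2, 19]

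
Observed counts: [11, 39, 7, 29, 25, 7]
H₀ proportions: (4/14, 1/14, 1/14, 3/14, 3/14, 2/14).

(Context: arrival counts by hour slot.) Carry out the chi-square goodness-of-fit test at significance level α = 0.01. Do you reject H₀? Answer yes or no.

reject H₀: yes

n = 118; E_i = n·p_i = [33.71, 8.43, 8.43, 25.29, 25.29, 16.86]
χ² = (11−33.71)²/33.71 + (39−8.43)²/8.43 + (7−8.43)²/8.43 + (29−25.29)²/25.29 + (25−25.29)²/25.29 + (7−16.86)²/16.86 = 132.7444
df = 5
p-value (upper-tail) = 0.00000
At α=0.01: p < α → reject H₀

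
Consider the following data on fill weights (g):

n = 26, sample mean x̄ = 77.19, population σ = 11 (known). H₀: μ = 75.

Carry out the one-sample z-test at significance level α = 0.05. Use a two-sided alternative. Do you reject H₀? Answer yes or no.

SE = σ/√n = 11/√26 = 2.1573
z = (x̄−μ₀)/SE = (77.19−75)/2.1573 = 1.0152
p-value (two-sided) = 0.31003
At α=0.05: p ≥ α → fail to reject H₀

reject H₀: no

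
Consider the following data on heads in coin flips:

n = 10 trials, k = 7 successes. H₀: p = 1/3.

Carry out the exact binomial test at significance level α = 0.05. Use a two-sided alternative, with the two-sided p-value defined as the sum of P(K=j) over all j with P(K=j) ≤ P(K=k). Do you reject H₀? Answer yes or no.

Exact binomial: n=10, k=7, p₀=1/3=0.3333
P(X=j) = C(n,j)·p₀^j·(1−p₀)^(n−j); p = Σ P(X=j) over j with P(X=j) ≤ P(X=7)
p-value (two-sided) = 0.01966
At α=0.05: p < α → reject H₀

reject H₀: yes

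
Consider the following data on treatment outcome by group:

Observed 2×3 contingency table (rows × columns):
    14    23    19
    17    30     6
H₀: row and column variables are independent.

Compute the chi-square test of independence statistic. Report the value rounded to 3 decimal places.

Row totals [56, 53], col totals [31, 53, 25], n=109
χ² = (14−15.93)²/15.93 + (23−27.23)²/27.23 + (19−12.84)²/12.84 + (17−15.07)²/15.07 + (30−25.77)²/25.77 + (6−12.16)²/12.16 = 7.8983
df = 2

test statistic = 7.898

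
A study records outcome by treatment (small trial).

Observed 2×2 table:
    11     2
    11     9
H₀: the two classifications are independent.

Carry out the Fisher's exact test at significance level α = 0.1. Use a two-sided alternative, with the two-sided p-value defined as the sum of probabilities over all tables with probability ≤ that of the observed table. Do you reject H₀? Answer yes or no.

reject H₀: no

Margins: r₁=13, r₂=20, c₁=22, c₂=11, n=33
p_obs = C(13,11)·C(20,11)/C(33,22); sum pmf over tables with pmf ≤ p_obs
p-value (two-sided) = 0.13224
At α=0.1: p ≥ α → fail to reject H₀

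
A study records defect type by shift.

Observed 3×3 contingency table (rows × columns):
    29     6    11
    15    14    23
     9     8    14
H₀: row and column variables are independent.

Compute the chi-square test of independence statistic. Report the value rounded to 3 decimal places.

Row totals [46, 52, 31], col totals [53, 28, 48], n=129
χ² = (29−18.90)²/18.90 + (6−9.98)²/9.98 + (11−17.12)²/17.12 + (15−21.36)²/21.36 + (14−11.29)²/11.29 + (23−19.35)²/19.35 + (9−12.74)²/12.74 + (8−6.73)²/6.73 + (14−11.53)²/11.53 = 14.2743
df = 4

test statistic = 14.274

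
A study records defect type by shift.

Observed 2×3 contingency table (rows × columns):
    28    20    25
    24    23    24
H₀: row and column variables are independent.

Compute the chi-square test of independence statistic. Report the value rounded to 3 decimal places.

test statistic = 0.510

Row totals [73, 71], col totals [52, 43, 49], n=144
χ² = (28−26.36)²/26.36 + (20−21.80)²/21.80 + (25−24.84)²/24.84 + (24−25.64)²/25.64 + (23−21.20)²/21.20 + (24−24.16)²/24.16 = 0.5097
df = 2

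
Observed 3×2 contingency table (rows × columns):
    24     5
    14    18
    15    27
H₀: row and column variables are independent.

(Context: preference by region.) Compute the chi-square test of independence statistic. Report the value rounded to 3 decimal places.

test statistic = 16.303

Row totals [29, 32, 42], col totals [53, 50], n=103
χ² = (24−14.92)²/14.92 + (5−14.08)²/14.08 + (14−16.47)²/16.47 + (18−15.53)²/15.53 + (15−21.61)²/21.61 + (27−20.39)²/20.39 = 16.3033
df = 2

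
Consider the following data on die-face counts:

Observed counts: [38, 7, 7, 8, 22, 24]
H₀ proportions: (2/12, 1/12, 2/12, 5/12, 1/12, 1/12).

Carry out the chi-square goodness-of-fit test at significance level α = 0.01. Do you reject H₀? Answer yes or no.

reject H₀: yes

n = 106; E_i = n·p_i = [17.67, 8.83, 17.67, 44.17, 8.83, 8.83]
χ² = (38−17.67)²/17.67 + (7−8.83)²/8.83 + (7−17.67)²/17.67 + (8−44.17)²/44.17 + (22−8.83)²/8.83 + (24−8.83)²/8.83 = 105.5057
df = 5
p-value (upper-tail) = 0.00000
At α=0.01: p < α → reject H₀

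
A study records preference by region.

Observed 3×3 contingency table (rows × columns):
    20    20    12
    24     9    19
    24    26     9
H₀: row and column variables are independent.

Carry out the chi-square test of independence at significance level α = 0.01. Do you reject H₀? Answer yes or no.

reject H₀: no

Row totals [52, 52, 59], col totals [68, 55, 40], n=163
χ² = (20−21.69)²/21.69 + (20−17.55)²/17.55 + (12−12.76)²/12.76 + (24−21.69)²/21.69 + (9−17.55)²/17.55 + (19−12.76)²/12.76 + (24−24.61)²/24.61 + (26−19.91)²/19.91 + (9−14.48)²/14.48 = 11.9316
df = 4
p-value (upper-tail) = 0.01787
At α=0.01: p ≥ α → fail to reject H₀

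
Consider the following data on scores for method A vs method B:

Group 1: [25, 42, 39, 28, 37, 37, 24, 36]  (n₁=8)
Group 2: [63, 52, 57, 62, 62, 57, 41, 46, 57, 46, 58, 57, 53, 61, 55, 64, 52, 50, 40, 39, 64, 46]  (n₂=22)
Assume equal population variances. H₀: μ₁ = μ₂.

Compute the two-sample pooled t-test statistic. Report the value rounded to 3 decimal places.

test statistic = -6.397

x̄₁=33.500, s₁=6.824, n₁=8
x̄₂=53.727, s₂=7.917, n₂=22
s_p² = [7·6.824² + 21·7.917²]/28 = 58.6558
SE = √(s_p²·(1/8+1/22)) = 3.1620
t = (33.500−53.727)/3.1620 = -6.3970
df = 28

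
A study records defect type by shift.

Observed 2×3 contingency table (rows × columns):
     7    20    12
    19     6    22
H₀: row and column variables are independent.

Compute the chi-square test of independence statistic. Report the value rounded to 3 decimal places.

Row totals [39, 47], col totals [26, 26, 34], n=86
χ² = (7−11.79)²/11.79 + (20−11.79)²/11.79 + (12−15.42)²/15.42 + (19−14.21)²/14.21 + (6−14.21)²/14.21 + (22−18.58)²/18.58 = 15.4072
df = 2

test statistic = 15.407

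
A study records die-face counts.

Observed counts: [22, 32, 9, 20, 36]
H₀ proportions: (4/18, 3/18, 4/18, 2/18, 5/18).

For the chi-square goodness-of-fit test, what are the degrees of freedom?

degrees of freedom = 4

df = k − 1 = 5 − 1 = 4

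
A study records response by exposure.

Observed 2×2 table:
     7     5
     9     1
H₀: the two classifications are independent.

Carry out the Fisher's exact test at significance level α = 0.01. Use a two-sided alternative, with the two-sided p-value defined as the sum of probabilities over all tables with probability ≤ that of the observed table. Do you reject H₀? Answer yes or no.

Margins: r₁=12, r₂=10, c₁=16, c₂=6, n=22
p_obs = C(12,7)·C(10,9)/C(22,16); sum pmf over tables with pmf ≤ p_obs
p-value (two-sided) = 0.16188
At α=0.01: p ≥ α → fail to reject H₀

reject H₀: no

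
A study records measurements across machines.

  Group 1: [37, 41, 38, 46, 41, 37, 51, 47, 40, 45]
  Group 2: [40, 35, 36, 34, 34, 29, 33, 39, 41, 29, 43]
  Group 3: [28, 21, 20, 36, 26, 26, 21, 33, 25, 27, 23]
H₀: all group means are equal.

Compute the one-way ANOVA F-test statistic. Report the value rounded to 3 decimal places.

test statistic = 30.894

Group means [42.30, 35.73, 26.00], grand mean 34.438
SSB = Σnᵢ(x̄ᵢ−x̄)² = 1419.593; SSW = ΣΣ(x−x̄ᵢ)² = 666.282
MSB = 1419.593/2 = 709.7966; MSW = 666.282/29 = 22.9752
F = MSB/MSW = 30.8940
df = (2, 29)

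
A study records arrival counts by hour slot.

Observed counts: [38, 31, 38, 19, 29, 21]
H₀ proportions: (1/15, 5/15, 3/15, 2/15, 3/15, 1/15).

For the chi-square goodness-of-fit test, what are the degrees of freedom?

degrees of freedom = 5

df = k − 1 = 6 − 1 = 5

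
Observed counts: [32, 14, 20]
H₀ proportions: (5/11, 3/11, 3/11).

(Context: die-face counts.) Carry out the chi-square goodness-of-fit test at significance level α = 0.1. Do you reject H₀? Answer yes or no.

reject H₀: no

n = 66; E_i = n·p_i = [30.00, 18.00, 18.00]
χ² = (32−30.00)²/30.00 + (14−18.00)²/18.00 + (20−18.00)²/18.00 = 1.2444
df = 2
p-value (upper-tail) = 0.53675
At α=0.1: p ≥ α → fail to reject H₀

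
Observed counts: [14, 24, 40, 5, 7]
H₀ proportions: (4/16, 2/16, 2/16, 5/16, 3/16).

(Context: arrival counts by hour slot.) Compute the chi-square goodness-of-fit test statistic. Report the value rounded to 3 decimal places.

test statistic = 115.926

n = 90; E_i = n·p_i = [22.50, 11.25, 11.25, 28.12, 16.88]
χ² = (14−22.50)²/22.50 + (24−11.25)²/11.25 + (40−11.25)²/11.25 + (5−28.12)²/28.12 + (7−16.88)²/16.88 = 115.9259
df = 4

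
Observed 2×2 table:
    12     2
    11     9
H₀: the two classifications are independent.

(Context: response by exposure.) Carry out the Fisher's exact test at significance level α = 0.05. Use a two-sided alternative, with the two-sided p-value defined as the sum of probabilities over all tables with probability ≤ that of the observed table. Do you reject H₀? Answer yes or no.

Margins: r₁=14, r₂=20, c₁=23, c₂=11, n=34
p_obs = C(14,12)·C(20,11)/C(34,23); sum pmf over tables with pmf ≤ p_obs
p-value (two-sided) = 0.07642
At α=0.05: p ≥ α → fail to reject H₀

reject H₀: no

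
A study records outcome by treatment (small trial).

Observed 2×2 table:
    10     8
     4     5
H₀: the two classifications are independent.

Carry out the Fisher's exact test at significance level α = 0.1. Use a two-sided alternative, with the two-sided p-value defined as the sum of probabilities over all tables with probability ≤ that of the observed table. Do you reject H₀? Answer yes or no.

reject H₀: no

Margins: r₁=18, r₂=9, c₁=14, c₂=13, n=27
p_obs = C(18,10)·C(9,4)/C(27,14); sum pmf over tables with pmf ≤ p_obs
p-value (two-sided) = 0.69458
At α=0.1: p ≥ α → fail to reject H₀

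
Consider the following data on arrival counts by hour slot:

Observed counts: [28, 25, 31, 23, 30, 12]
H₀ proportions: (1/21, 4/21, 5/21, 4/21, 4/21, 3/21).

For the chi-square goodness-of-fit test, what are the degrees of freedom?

df = k − 1 = 6 − 1 = 5

degrees of freedom = 5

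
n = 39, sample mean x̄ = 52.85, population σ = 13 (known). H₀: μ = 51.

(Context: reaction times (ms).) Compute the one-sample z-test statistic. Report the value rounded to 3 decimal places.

test statistic = 0.889

SE = σ/√n = 13/√39 = 2.0817
z = (x̄−μ₀)/SE = (52.85−51)/2.0817 = 0.8887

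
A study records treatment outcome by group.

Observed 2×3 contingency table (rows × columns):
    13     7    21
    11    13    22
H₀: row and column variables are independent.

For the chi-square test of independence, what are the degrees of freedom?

df = (r−1)(c−1) = (2−1)·(3−1) = 2

degrees of freedom = 2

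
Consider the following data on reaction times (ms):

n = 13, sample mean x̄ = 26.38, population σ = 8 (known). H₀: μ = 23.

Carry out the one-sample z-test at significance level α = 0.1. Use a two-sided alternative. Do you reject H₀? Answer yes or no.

SE = σ/√n = 8/√13 = 2.2188
z = (x̄−μ₀)/SE = (26.38−23)/2.2188 = 1.5233
p-value (two-sided) = 0.12767
At α=0.1: p ≥ α → fail to reject H₀

reject H₀: no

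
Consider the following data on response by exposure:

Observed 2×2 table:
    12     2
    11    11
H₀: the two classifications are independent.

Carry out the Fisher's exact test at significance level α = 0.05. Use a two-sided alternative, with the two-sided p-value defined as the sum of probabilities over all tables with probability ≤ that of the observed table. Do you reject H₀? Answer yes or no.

Margins: r₁=14, r₂=22, c₁=23, c₂=13, n=36
p_obs = C(14,12)·C(22,11)/C(36,23); sum pmf over tables with pmf ≤ p_obs
p-value (two-sided) = 0.03896
At α=0.05: p < α → reject H₀

reject H₀: yes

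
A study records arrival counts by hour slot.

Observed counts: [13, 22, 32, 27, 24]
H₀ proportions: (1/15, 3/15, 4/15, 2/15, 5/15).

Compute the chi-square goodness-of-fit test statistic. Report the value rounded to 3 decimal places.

test statistic = 17.513

n = 118; E_i = n·p_i = [7.87, 23.60, 31.47, 15.73, 39.33]
χ² = (13−7.87)²/7.87 + (22−23.60)²/23.60 + (32−31.47)²/31.47 + (27−15.73)²/15.73 + (24−39.33)²/39.33 = 17.5127
df = 4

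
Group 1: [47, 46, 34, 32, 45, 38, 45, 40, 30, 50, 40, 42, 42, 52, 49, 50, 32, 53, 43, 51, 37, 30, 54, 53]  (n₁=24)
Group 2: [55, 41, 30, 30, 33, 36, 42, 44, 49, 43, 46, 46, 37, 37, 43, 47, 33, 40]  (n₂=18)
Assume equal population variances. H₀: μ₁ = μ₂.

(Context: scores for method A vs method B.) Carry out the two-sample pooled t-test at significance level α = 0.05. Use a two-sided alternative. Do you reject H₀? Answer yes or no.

reject H₀: no

x̄₁=43.125, s₁=7.731, n₁=24
x̄₂=40.667, s₂=6.817, n₂=18
s_p² = [23·7.731² + 17·6.817²]/40 = 54.1156
SE = √(s_p²·(1/24+1/18)) = 2.2937
t = (43.125−40.667)/2.2937 = 1.0718
df = 40
p-value (two-sided) = 0.29025
At α=0.05: p ≥ α → fail to reject H₀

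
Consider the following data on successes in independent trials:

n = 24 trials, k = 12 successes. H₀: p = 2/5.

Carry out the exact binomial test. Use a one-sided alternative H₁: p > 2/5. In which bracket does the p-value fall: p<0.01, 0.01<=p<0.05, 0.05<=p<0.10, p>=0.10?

p-value bracket: p>=0.10

Exact binomial: n=24, k=12, p₀=2/5=0.4000
P(X≥12) from Σ C(n,i)·p₀^i·(1−p₀)^(n−i)
p-value (one-sided, H₁ greater) = 0.21302
→ bracket: p>=0.10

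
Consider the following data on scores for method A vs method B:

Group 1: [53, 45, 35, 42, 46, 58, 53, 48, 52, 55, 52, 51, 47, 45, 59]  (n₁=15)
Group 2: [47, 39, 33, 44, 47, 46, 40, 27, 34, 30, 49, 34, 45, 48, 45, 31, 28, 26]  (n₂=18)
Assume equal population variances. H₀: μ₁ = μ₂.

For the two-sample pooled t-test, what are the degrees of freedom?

degrees of freedom = 31

df = n₁ + n₂ − 2 = 15 + 18 − 2 = 31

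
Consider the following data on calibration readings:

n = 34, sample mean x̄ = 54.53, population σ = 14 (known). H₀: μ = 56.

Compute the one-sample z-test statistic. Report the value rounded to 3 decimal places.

test statistic = -0.612

SE = σ/√n = 14/√34 = 2.4010
z = (x̄−μ₀)/SE = (54.53−56)/2.4010 = -0.6122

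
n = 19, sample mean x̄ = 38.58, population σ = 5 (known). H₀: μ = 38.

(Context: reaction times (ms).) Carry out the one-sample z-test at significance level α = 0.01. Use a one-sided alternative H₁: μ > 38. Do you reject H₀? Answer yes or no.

reject H₀: no

SE = σ/√n = 5/√19 = 1.1471
z = (x̄−μ₀)/SE = (38.58−38)/1.1471 = 0.5056
p-value (one-sided, H₁ greater) = 0.30656
At α=0.01: p ≥ α → fail to reject H₀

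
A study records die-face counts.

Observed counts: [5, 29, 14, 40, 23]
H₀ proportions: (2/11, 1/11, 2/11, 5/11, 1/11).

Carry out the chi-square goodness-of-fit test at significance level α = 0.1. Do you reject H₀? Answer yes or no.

n = 111; E_i = n·p_i = [20.18, 10.09, 20.18, 50.45, 10.09]
χ² = (5−20.18)²/20.18 + (29−10.09)²/10.09 + (14−20.18)²/20.18 + (40−50.45)²/50.45 + (23−10.09)²/10.09 = 67.4279
df = 4
p-value (upper-tail) = 0.00000
At α=0.1: p < α → reject H₀

reject H₀: yes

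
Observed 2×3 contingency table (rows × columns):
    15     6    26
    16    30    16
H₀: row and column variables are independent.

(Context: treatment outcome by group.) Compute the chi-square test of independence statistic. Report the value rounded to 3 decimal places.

test statistic = 16.665

Row totals [47, 62], col totals [31, 36, 42], n=109
χ² = (15−13.37)²/13.37 + (6−15.52)²/15.52 + (26−18.11)²/18.11 + (16−17.63)²/17.63 + (30−20.48)²/20.48 + (16−23.89)²/23.89 = 16.6646
df = 2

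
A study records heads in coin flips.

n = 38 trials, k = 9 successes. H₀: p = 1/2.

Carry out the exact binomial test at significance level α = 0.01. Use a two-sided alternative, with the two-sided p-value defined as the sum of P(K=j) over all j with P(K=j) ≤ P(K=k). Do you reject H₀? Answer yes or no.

reject H₀: yes

Exact binomial: n=38, k=9, p₀=1/2=0.5000
P(X=j) = C(n,j)·p₀^j·(1−p₀)^(n−j); p = Σ P(X=j) over j with P(X=j) ≤ P(X=9)
p-value (two-sided) = 0.00166
At α=0.01: p < α → reject H₀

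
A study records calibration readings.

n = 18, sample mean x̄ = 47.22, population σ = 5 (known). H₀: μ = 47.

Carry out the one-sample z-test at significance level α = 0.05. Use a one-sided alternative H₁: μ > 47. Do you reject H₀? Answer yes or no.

SE = σ/√n = 5/√18 = 1.1785
z = (x̄−μ₀)/SE = (47.22−47)/1.1785 = 0.1867
p-value (one-sided, H₁ greater) = 0.42596
At α=0.05: p ≥ α → fail to reject H₀

reject H₀: no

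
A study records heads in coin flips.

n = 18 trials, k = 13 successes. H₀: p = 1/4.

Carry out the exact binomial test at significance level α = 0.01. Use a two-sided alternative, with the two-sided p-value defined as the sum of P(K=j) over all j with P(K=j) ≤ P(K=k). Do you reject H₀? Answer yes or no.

Exact binomial: n=18, k=13, p₀=1/4=0.2500
P(X=j) = C(n,j)·p₀^j·(1−p₀)^(n−j); p = Σ P(X=j) over j with P(X=j) ≤ P(X=13)
p-value (two-sided) = 0.00003
At α=0.01: p < α → reject H₀

reject H₀: yes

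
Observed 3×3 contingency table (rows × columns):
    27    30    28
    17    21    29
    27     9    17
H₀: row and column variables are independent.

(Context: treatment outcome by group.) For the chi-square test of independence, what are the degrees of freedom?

df = (r−1)(c−1) = (3−1)·(3−1) = 4

degrees of freedom = 4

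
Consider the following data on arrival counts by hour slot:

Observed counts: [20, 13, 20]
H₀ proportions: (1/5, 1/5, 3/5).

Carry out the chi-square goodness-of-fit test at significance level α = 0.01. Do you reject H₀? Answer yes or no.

n = 53; E_i = n·p_i = [10.60, 10.60, 31.80]
χ² = (20−10.60)²/10.60 + (13−10.60)²/10.60 + (20−31.80)²/31.80 = 13.2579
df = 2
p-value (upper-tail) = 0.00132
At α=0.01: p < α → reject H₀

reject H₀: yes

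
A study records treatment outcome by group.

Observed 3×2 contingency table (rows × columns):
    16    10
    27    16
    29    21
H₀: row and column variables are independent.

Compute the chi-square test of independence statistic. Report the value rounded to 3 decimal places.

test statistic = 0.237

Row totals [26, 43, 50], col totals [72, 47], n=119
χ² = (16−15.73)²/15.73 + (10−10.27)²/10.27 + (27−26.02)²/26.02 + (16−16.98)²/16.98 + (29−30.25)²/30.25 + (21−19.75)²/19.75 = 0.2369
df = 2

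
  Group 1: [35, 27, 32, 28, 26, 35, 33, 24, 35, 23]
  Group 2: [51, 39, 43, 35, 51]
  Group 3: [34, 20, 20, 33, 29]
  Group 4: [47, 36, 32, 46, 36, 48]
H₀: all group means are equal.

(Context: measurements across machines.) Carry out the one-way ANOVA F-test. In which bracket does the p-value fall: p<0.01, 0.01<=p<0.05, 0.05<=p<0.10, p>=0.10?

p-value bracket: p<0.01

Group means [29.80, 43.80, 27.20, 40.83], grand mean 34.538
SSB = Σnᵢ(x̄ᵢ−x̄)² = 1160.428; SSW = ΣΣ(x−x̄ᵢ)² = 834.033
MSB = 1160.428/3 = 386.8094; MSW = 834.033/22 = 37.9106
F = MSB/MSW = 10.2032
df = (3, 22)
p-value (upper-tail) = 0.00021
→ bracket: p<0.01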